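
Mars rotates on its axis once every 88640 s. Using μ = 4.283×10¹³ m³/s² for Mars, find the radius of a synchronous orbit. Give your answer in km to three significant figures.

A synchronous orbit has period T, so by Kepler's third law a = (μT²/4π²)^(1/3).
μT²/4π² = 4.283×10¹³ × (8.864×10⁴)² / 39.48 = 8.524×10²¹ m³.
a = 2.043×10⁷ m = 20428 km.

r_sync ≈ 20400 km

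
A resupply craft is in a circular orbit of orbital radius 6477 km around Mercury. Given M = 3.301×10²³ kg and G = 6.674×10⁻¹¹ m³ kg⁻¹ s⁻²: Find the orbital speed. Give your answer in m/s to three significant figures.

μ = GM = 6.674×10⁻¹¹ × 3.301×10²³ = 2.203×10¹³ m³/s².
r = 6477 km = 6.477×10⁶ m.
For a circular orbit v = √(μ/r) = √(2.203×10¹³ / 6.477×10⁶) = √(3.401×10⁶) = 1844 m/s.

v ≈ 1840 m/s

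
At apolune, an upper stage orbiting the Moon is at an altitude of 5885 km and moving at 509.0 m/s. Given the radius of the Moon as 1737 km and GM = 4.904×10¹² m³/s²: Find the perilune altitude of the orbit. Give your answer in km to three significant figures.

perilune altitude ≈ 184 km

r_a = 1737 + 5885 = 7622.0 km = 7.622×10⁶ m.
Specific energy ε = v²/2 − μ/r = -5.139×10⁵ J/kg, so a = −μ/(2ε) = 4.772×10⁶ m.
The apsides satisfy r_p + r_a = 2a, so the perilune radius is 2a − r_a = 1.921×10⁶ m = 1921.5 km.
Perilune altitude = 1921.5 − 1737 = 184.45 km.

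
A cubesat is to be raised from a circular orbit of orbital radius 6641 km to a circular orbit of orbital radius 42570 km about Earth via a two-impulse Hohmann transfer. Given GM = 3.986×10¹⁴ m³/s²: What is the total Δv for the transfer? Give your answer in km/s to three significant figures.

r₁ = 6641 km = 6.641×10⁶ m.
r₂ = 42570 km = 4.257×10⁷ m.
Transfer ellipse a_t = (r₁ + r₂)/2 = 2.461×10⁷ m.
At r₁: circular v_c1 = √(μ/r₁) = 7747 m/s; transfer-perigee v_p = √[μ(2/r₁ − 1/a_t)] = 10190 m/s.
Δv₁ = v_p − v_c1 = 2443 m/s.
At r₂: circular v_c2 = √(μ/r₂) = 3060 m/s; transfer-apogee v_a = √[μ(2/r₂ − 1/a_t)] = 1590 m/s.
Δv₂ = v_c2 − v_a = 1470 m/s.
Total Δv = Δv₁ + Δv₂ = 3913 m/s = 3.913 km/s.

Δv_total ≈ 3.91 km/s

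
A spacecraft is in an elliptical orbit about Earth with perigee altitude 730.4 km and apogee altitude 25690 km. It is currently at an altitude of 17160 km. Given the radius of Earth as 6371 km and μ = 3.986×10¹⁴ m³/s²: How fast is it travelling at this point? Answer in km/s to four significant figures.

r_p = 6371 + 730.4 = 7101.4 km = 7.1014×10⁶ m.
r_a = 6371 + 25690 = 32061 km = 3.2061×10⁷ m.
r = 6371 + 17160 = 23531 km = 2.353×10⁷ m.
Semi-major axis a = (r_p + r_a)/2 = 19581 km = 1.958×10⁷ m.
Vis-viva: v² = μ(2/r − 1/a) = 3.986×10¹⁴ × (8.499×10⁻⁸ − 5.107×10⁻⁸) = 1.352×10⁷ m²/s².
v = 3677 m/s = 3.677 km/s.

v ≈ 3.677 km/s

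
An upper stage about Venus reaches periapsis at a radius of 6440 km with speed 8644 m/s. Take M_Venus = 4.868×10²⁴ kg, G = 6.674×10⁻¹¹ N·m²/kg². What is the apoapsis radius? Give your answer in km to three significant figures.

μ = GM = 6.674×10⁻¹¹ × 4.868×10²⁴ = 3.249×10¹⁴ m³/s².
r_p = 6.440×10⁶ m.
Specific energy ε = v²/2 − μ/r = -1.309×10⁷ J/kg, so a = −μ/(2ε) = 1.241×10⁷ m.
The apsides satisfy r_p + r_a = 2a, so the apoapsis radius is 2a − r_p = 1.838×10⁷ m = 18381 km.

apoapsis radius ≈ 18400 km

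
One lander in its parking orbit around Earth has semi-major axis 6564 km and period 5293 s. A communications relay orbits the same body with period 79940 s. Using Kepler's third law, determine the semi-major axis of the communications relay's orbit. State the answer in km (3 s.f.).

Kepler's third law: a³ ∝ T², so a₂ = a₁ (T₂/T₁)^(2/3).
T₂/T₁ = 15.10, (T₂/T₁)^(2/3) = 6.110.
a₂ = 6564 × 6.110 = 40110 km.

a₂ ≈ 40100 km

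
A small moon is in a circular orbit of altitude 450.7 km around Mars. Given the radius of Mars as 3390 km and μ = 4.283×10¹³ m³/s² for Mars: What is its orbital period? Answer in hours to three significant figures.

T ≈ 2.01 hours

r = 3390 + 450.7 = 3840.7 km = 3.8407×10⁶ m.
Kepler's third law: T = 2π√(r³/μ) = 2π√((3.841×10⁶)³ / 4.283×10¹³).
r³/μ = 1.323×10⁶ s², so T = 2π × 1.150×10³ = 7.226×10³ s.
Converting: 7.226×10³ s ÷ 3600 = 2.007 hours.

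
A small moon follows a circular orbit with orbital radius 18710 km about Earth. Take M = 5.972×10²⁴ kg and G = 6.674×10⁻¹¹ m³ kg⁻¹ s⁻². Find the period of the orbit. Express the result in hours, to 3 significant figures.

T ≈ 7.08 hours

μ = GM = 6.674×10⁻¹¹ × 5.972×10²⁴ = 3.986×10¹⁴ m³/s².
r = 18710 km = 1.871×10⁷ m.
Kepler's third law: T = 2π√(r³/μ) = 2π√((1.871×10⁷)³ / 3.986×10¹⁴).
r³/μ = 1.643×10⁷ s², so T = 2π × 4.054×10³ = 2.547×10⁴ s.
Converting: 2.547×10⁴ s ÷ 3600 = 7.075 hours.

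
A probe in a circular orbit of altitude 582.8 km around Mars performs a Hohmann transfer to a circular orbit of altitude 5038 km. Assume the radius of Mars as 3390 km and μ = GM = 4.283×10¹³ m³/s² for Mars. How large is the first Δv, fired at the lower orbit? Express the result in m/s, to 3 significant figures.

Δv ≈ 545 m/s

r₁ = 3390 + 582.8 = 3972.8 km = 3.9728×10⁶ m.
r₂ = 3390 + 5038 = 8428.0 km = 8.4280×10⁶ m.
Transfer ellipse a_t = (r₁ + r₂)/2 = 6.200×10⁶ m.
At r₁: circular v_c1 = √(μ/r₁) = 3283 m/s; transfer-periapsis v_p = √[μ(2/r₁ − 1/a_t)] = 3828 m/s.
Δv₁ = v_p − v_c1 = 544.6 m/s.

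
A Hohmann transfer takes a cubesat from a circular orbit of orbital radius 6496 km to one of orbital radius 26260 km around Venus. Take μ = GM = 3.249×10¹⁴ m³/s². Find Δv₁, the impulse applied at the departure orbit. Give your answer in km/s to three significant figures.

r₁ = 6496 km = 6.496×10⁶ m.
r₂ = 26260 km = 2.626×10⁷ m.
Transfer ellipse a_t = (r₁ + r₂)/2 = 1.638×10⁷ m.
At r₁: circular v_c1 = √(μ/r₁) = 7072 m/s; transfer-periapsis v_p = √[μ(2/r₁ − 1/a_t)] = 8955 m/s.
Δv₁ = v_p − v_c1 = 1883 m/s.
= 1.883 km/s.

Δv ≈ 1.88 km/s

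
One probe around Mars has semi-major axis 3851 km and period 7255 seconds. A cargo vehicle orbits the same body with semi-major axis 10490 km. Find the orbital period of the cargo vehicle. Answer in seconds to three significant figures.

Kepler's third law: T² ∝ a³, so T₂ = T₁ (a₂/a₁)^(3/2).
a₂/a₁ = 2.724, (a₂/a₁)^(3/2) = 4.496.
T₂ = 7255 × 4.496 = 32620 seconds.

T₂ ≈ 32600 seconds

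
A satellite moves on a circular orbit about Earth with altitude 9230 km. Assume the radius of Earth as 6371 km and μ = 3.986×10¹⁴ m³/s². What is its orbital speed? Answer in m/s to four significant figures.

r = 6371 + 9230 = 15601 km = 1.5601×10⁷ m.
For a circular orbit v = √(μ/r) = √(3.986×10¹⁴ / 1.560×10⁷) = √(2.555×10⁷) = 5055 m/s.

v ≈ 5055 m/s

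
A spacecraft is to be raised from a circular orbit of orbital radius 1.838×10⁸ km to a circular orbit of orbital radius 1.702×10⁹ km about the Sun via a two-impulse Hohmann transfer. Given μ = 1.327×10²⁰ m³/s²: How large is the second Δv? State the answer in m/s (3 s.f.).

Δv ≈ 4930 m/s

r₁ = 1.838×10⁸ km = 1.838×10¹¹ m.
r₂ = 1.702×10⁹ km = 1.702×10¹² m.
Transfer ellipse a_t = (r₁ + r₂)/2 = 9.429×10¹¹ m.
At r₁: circular v_c1 = √(μ/r₁) = 26870 m/s; transfer-perihelion v_p = √[μ(2/r₁ − 1/a_t)] = 36100 m/s.
At r₂: circular v_c2 = √(μ/r₂) = 8830 m/s; transfer-aphelion v_a = √[μ(2/r₂ − 1/a_t)] = 3898 m/s.
Δv₂ = v_c2 − v_a = 4931 m/s.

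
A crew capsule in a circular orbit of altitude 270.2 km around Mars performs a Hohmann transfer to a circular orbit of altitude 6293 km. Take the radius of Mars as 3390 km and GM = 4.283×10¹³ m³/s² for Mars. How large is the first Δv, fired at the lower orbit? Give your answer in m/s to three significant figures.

r₁ = 3390 + 270.2 = 3660.2 km = 3.6602×10⁶ m.
r₂ = 3390 + 6293 = 9683.0 km = 9.6830×10⁶ m.
Transfer ellipse a_t = (r₁ + r₂)/2 = 6.672×10⁶ m.
At r₁: circular v_c1 = √(μ/r₁) = 3421 m/s; transfer-periapsis v_p = √[μ(2/r₁ − 1/a_t)] = 4121 m/s.
Δv₁ = v_p − v_c1 = 700.3 m/s.

Δv ≈ 700 m/s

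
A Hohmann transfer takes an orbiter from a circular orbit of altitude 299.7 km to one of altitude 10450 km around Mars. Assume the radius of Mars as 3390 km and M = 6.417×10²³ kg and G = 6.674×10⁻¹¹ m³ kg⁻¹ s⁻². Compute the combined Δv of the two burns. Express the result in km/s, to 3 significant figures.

Δv_total ≈ 1.49 km/s

μ = GM = 6.674×10⁻¹¹ × 6.417×10²³ = 4.283×10¹³ m³/s².
r₁ = 3390 + 299.7 = 3689.7 km = 3.6897×10⁶ m.
r₂ = 3390 + 10450 = 13840 km = 1.3840×10⁷ m.
Transfer ellipse a_t = (r₁ + r₂)/2 = 8.765×10⁶ m.
At r₁: circular v_c1 = √(μ/r₁) = 3407 m/s; transfer-periapsis v_p = √[μ(2/r₁ − 1/a_t)] = 4281 m/s.
Δv₁ = v_p − v_c1 = 874.2 m/s.
At r₂: circular v_c2 = √(μ/r₂) = 1759 m/s; transfer-apoapsis v_a = √[μ(2/r₂ − 1/a_t)] = 1141 m/s.
Δv₂ = v_c2 − v_a = 617.8 m/s.
Total Δv = Δv₁ + Δv₂ = 1492 m/s = 1.492 km/s.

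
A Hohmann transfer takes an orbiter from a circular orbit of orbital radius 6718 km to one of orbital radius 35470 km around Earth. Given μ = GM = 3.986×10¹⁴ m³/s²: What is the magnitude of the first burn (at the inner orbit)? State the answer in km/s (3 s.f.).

r₁ = 6718 km = 6.718×10⁶ m.
r₂ = 35470 km = 3.547×10⁷ m.
Transfer ellipse a_t = (r₁ + r₂)/2 = 2.109×10⁷ m.
At r₁: circular v_c1 = √(μ/r₁) = 7703 m/s; transfer-perigee v_p = √[μ(2/r₁ − 1/a_t)] = 9988 m/s.
Δv₁ = v_p − v_c1 = 2286 m/s.
= 2.286 km/s.

Δv ≈ 2.29 km/s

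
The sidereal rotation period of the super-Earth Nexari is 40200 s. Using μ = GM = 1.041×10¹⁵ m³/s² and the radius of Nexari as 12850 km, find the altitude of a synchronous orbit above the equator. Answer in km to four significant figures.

h_sync ≈ 22080 km

A synchronous orbit has period T, so by Kepler's third law a = (μT²/4π²)^(1/3).
μT²/4π² = 1.041×10¹⁵ × (4.020×10⁴)² / 39.48 = 4.261×10²² m³.
a = 3.493×10⁷ m = 34929 km.
Altitude h = a − R = 34929 − 12850 = 22079 km.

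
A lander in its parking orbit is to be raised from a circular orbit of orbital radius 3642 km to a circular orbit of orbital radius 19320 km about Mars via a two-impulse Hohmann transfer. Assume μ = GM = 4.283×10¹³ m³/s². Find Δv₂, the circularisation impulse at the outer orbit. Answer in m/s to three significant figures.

Δv ≈ 650 m/s

r₁ = 3642 km = 3.642×10⁶ m.
r₂ = 19320 km = 1.932×10⁷ m.
Transfer ellipse a_t = (r₁ + r₂)/2 = 1.148×10⁷ m.
At r₁: circular v_c1 = √(μ/r₁) = 3429 m/s; transfer-periapsis v_p = √[μ(2/r₁ − 1/a_t)] = 4449 m/s.
At r₂: circular v_c2 = √(μ/r₂) = 1489 m/s; transfer-apoapsis v_a = √[μ(2/r₂ − 1/a_t)] = 838.6 m/s.
Δv₂ = v_c2 − v_a = 650.3 m/s.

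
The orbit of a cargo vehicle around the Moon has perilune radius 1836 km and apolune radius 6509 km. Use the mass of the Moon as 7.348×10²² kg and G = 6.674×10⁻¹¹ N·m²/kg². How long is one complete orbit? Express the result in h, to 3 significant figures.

μ = GM = 6.674×10⁻¹¹ × 7.348×10²² = 4.904×10¹² m³/s².
Semi-major axis a = (r_p + r_a)/2 = (1836.0 + 6509.0)/2 = 4172.5 km = 4.172×10⁶ m.
By Kepler's third law T = 2π√(a³/μ) = 2π × 3.849×10³ = 2.418×10⁴ s.
= 6.717 h.

T ≈ 6.72 h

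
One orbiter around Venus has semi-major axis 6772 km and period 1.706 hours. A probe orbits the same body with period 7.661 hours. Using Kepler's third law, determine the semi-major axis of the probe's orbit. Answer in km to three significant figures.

Kepler's third law: a³ ∝ T², so a₂ = a₁ (T₂/T₁)^(2/3).
T₂/T₁ = 4.491, (T₂/T₁)^(2/3) = 2.722.
a₂ = 6772 × 2.722 = 18430 km.

a₂ ≈ 18400 km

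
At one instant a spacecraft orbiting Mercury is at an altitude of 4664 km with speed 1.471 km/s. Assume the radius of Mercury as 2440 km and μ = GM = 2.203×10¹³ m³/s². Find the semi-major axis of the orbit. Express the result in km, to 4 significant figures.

r = 2440 + 4664 = 7104.0 km = 7.104×10⁶ m.
Vis-viva rearranged: 1/a = 2/r − v²/μ = 2.815×10⁻⁷ − 9.822×10⁻⁸ = 1.833×10⁻⁷ m⁻¹.
a = 5.455×10⁶ m = 5455.3 km.

a ≈ 5455 km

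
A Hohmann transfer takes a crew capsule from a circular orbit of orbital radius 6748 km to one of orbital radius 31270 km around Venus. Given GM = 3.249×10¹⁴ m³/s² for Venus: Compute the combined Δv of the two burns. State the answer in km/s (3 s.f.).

r₁ = 6748 km = 6.748×10⁶ m.
r₂ = 31270 km = 3.127×10⁷ m.
Transfer ellipse a_t = (r₁ + r₂)/2 = 1.901×10⁷ m.
At r₁: circular v_c1 = √(μ/r₁) = 6939 m/s; transfer-periapsis v_p = √[μ(2/r₁ − 1/a_t)] = 8900 m/s.
Δv₁ = v_p − v_c1 = 1961 m/s.
At r₂: circular v_c2 = √(μ/r₂) = 3223 m/s; transfer-apoapsis v_a = √[μ(2/r₂ − 1/a_t)] = 1921 m/s.
Δv₂ = v_c2 − v_a = 1303 m/s.
Total Δv = Δv₁ + Δv₂ = 3264 m/s = 3.264 km/s.

Δv_total ≈ 3.26 km/s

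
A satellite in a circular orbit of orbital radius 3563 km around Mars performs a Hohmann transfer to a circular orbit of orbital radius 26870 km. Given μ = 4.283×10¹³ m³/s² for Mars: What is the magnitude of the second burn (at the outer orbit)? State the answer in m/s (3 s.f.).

r₁ = 3563 km = 3.563×10⁶ m.
r₂ = 26870 km = 2.687×10⁷ m.
Transfer ellipse a_t = (r₁ + r₂)/2 = 1.522×10⁷ m.
At r₁: circular v_c1 = √(μ/r₁) = 3467 m/s; transfer-periapsis v_p = √[μ(2/r₁ − 1/a_t)] = 4607 m/s.
At r₂: circular v_c2 = √(μ/r₂) = 1263 m/s; transfer-apoapsis v_a = √[μ(2/r₂ − 1/a_t)] = 610.9 m/s.
Δv₂ = v_c2 − v_a = 651.6 m/s.

Δv ≈ 652 m/s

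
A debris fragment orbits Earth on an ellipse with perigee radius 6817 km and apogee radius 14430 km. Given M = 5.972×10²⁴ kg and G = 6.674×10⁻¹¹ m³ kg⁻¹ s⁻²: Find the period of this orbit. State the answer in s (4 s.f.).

T ≈ 10900 s

μ = GM = 6.674×10⁻¹¹ × 5.972×10²⁴ = 3.986×10¹⁴ m³/s².
Semi-major axis a = (r_p + r_a)/2 = (6817.0 + 14430)/2 = 10624 km = 1.062×10⁷ m.
By Kepler's third law T = 2π√(a³/μ) = 2π × 1.734×10³ = 1.090×10⁴ s.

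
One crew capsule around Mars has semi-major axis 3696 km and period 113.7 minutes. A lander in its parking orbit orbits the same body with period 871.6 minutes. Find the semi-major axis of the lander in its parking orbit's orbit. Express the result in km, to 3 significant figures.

Kepler's third law: a³ ∝ T², so a₂ = a₁ (T₂/T₁)^(2/3).
T₂/T₁ = 7.666, (T₂/T₁)^(2/3) = 3.888.
a₂ = 3696 × 3.888 = 14370 km.

a₂ ≈ 14400 km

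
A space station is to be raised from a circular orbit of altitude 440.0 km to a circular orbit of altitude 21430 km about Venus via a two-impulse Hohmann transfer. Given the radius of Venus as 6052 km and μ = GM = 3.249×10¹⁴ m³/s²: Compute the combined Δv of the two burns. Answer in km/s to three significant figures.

r₁ = 6052 + 440.0 = 6492.0 km = 6.4920×10⁶ m.
r₂ = 6052 + 21430 = 27482 km = 2.7482×10⁷ m.
Transfer ellipse a_t = (r₁ + r₂)/2 = 1.699×10⁷ m.
At r₁: circular v_c1 = √(μ/r₁) = 7074 m/s; transfer-periapsis v_p = √[μ(2/r₁ − 1/a_t)] = 8998 m/s.
Δv₁ = v_p − v_c1 = 1924 m/s.
At r₂: circular v_c2 = √(μ/r₂) = 3438 m/s; transfer-apoapsis v_a = √[μ(2/r₂ − 1/a_t)] = 2126 m/s.
Δv₂ = v_c2 − v_a = 1313 m/s.
Total Δv = Δv₁ + Δv₂ = 3237 m/s = 3.237 km/s.

Δv_total ≈ 3.24 km/s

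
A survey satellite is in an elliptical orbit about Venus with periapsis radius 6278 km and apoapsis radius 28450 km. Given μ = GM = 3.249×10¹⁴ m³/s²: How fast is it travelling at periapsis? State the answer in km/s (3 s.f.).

Semi-major axis a = (r_p + r_a)/2 = 17364 km = 1.736×10⁷ m.
Vis-viva: v² = μ(2/r − 1/a) = 3.249×10¹⁴ × (3.186×10⁻⁷ − 5.759×10⁻⁸) = 8.479×10⁷ m²/s².
v = 9208 m/s = 9.208 km/s.

v ≈ 9.21 km/s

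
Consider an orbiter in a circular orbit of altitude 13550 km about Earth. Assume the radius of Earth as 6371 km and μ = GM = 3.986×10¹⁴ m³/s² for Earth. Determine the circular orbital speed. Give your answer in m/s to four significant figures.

v ≈ 4473 m/s

r = 6371 + 13550 = 19921 km = 1.9921×10⁷ m.
For a circular orbit v = √(μ/r) = √(3.986×10¹⁴ / 1.992×10⁷) = √(2.001×10⁷) = 4473 m/s.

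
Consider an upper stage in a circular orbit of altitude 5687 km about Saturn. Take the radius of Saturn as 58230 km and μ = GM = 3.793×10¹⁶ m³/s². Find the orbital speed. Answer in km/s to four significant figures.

r = 58230 + 5687 = 63917 km = 6.3917×10⁷ m.
For a circular orbit v = √(μ/r) = √(3.793×10¹⁶ / 6.392×10⁷) = √(5.934×10⁸) = 24360 m/s.
That is 24.36 km/s.

v ≈ 24.36 km/s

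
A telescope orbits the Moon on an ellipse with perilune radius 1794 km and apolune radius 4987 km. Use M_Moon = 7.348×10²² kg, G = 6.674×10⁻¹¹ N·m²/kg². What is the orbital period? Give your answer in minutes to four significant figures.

T ≈ 295.2 minutes

μ = GM = 6.674×10⁻¹¹ × 7.348×10²² = 4.904×10¹² m³/s².
Semi-major axis a = (r_p + r_a)/2 = (1794.0 + 4987.0)/2 = 3390.5 km = 3.390×10⁶ m.
By Kepler's third law T = 2π√(a³/μ) = 2π × 2.819×10³ = 1.771×10⁴ s.
= 295.2 minutes.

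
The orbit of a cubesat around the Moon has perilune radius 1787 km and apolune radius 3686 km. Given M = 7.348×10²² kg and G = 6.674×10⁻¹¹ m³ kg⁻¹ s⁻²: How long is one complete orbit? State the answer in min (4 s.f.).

T ≈ 214.1 min

μ = GM = 6.674×10⁻¹¹ × 7.348×10²² = 4.904×10¹² m³/s².
Semi-major axis a = (r_p + r_a)/2 = (1787.0 + 3686.0)/2 = 2736.5 km = 2.736×10⁶ m.
By Kepler's third law T = 2π√(a³/μ) = 2π × 2.044×10³ = 1.284×10⁴ s.
= 214.1 min.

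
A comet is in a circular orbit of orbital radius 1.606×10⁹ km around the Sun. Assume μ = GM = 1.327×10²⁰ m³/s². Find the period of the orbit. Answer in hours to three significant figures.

r = 1.606×10⁹ km = 1.606×10¹² m.
Kepler's third law: T = 2π√(r³/μ) = 2π√((1.606×10¹²)³ / 1.327×10²⁰).
r³/μ = 3.122×10¹⁶ s², so T = 2π × 1.767×10⁸ = 1.110×10⁹ s.
Converting: 1.110×10⁹ s ÷ 3600 = 3.084×10⁵ hours.

T ≈ 308000 hours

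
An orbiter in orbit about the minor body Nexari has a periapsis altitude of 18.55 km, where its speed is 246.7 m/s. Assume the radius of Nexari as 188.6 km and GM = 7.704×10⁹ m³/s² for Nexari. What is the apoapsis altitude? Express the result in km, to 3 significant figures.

apoapsis altitude ≈ 744 km

r_p = 188.6 + 18.55 = 207.15 km = 2.072×10⁵ m.
Specific energy ε = v²/2 − μ/r = -6.760×10³ J/kg, so a = −μ/(2ε) = 5.698×10⁵ m.
The apsides satisfy r_p + r_a = 2a, so the apoapsis radius is 2a − r_p = 9.325×10⁵ m = 932.50 km.
Apoapsis altitude = 932.50 − 188.6 = 743.90 km.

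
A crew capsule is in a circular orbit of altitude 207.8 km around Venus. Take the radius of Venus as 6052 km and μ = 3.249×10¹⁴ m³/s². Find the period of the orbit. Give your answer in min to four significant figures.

r = 6052 + 207.8 = 6259.8 km = 6.2598×10⁶ m.
Kepler's third law: T = 2π√(r³/μ) = 2π√((6.260×10⁶)³ / 3.249×10¹⁴).
r³/μ = 7.550×10⁵ s², so T = 2π × 8.689×10² = 5.459×10³ s.
Converting: 5.459×10³ s ÷ 60.00 = 90.99 min.

T ≈ 90.99 min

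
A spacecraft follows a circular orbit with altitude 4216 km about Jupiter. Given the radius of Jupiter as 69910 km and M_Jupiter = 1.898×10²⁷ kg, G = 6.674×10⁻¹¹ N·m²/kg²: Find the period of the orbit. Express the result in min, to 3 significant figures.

μ = GM = 6.674×10⁻¹¹ × 1.898×10²⁷ = 1.267×10¹⁷ m³/s².
r = 69910 + 4216 = 74126 km = 7.4126×10⁷ m.
Kepler's third law: T = 2π√(r³/μ) = 2π√((7.413×10⁷)³ / 1.267×10¹⁷).
r³/μ = 3.215×10⁶ s², so T = 2π × 1.793×10³ = 1.127×10⁴ s.
Converting: 1.127×10⁴ s ÷ 60.00 = 187.8 min.

T ≈ 188 min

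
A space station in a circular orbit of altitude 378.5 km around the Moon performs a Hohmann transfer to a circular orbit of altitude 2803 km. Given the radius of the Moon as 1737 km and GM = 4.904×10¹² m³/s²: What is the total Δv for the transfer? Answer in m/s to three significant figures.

r₁ = 1737 + 378.5 = 2115.5 km = 2.1155×10⁶ m.
r₂ = 1737 + 2803 = 4540.0 km = 4.5400×10⁶ m.
Transfer ellipse a_t = (r₁ + r₂)/2 = 3.328×10⁶ m.
At r₁: circular v_c1 = √(μ/r₁) = 1523 m/s; transfer-perilune v_p = √[μ(2/r₁ − 1/a_t)] = 1778 m/s.
Δv₁ = v_p − v_c1 = 255.8 m/s.
At r₂: circular v_c2 = √(μ/r₂) = 1039 m/s; transfer-apolune v_a = √[μ(2/r₂ − 1/a_t)] = 828.7 m/s.
Δv₂ = v_c2 − v_a = 210.7 m/s.
Total Δv = Δv₁ + Δv₂ = 466.5 m/s.

Δv_total ≈ 466 m/s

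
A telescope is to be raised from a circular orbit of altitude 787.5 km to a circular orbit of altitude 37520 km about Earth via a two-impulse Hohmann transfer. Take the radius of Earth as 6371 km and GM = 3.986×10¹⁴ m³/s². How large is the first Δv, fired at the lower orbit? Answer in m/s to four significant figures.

Δv ≈ 2323 m/s

r₁ = 6371 + 787.5 = 7158.5 km = 7.1585×10⁶ m.
r₂ = 6371 + 37520 = 43891 km = 4.3891×10⁷ m.
Transfer ellipse a_t = (r₁ + r₂)/2 = 2.552×10⁷ m.
At r₁: circular v_c1 = √(μ/r₁) = 7462 m/s; transfer-perigee v_p = √[μ(2/r₁ − 1/a_t)] = 9785 m/s.
Δv₁ = v_p − v_c1 = 2323 m/s.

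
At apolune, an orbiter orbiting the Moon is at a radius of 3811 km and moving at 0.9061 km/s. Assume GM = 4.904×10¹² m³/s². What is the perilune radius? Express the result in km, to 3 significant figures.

r_a = 3.811×10⁶ m.
Specific energy ε = v²/2 − μ/r = -8.763×10⁵ J/kg, so a = −μ/(2ε) = 2.798×10⁶ m.
The apsides satisfy r_p + r_a = 2a, so the perilune radius is 2a − r_a = 1.785×10⁶ m = 1785.3 km.

perilune radius ≈ 1790 km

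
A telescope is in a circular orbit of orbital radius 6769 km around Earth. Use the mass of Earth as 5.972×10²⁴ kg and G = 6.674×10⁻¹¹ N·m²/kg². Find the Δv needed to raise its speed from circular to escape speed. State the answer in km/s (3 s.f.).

Δv ≈ 3.18 km/s

μ = GM = 6.674×10⁻¹¹ × 5.972×10²⁴ = 3.986×10¹⁴ m³/s².
r = 6769 km = 6.769×10⁶ m.
Circular speed v_c = √(μ/r) = 7673 m/s.
Escape speed v_esc = √(2μ/r) = √2 × v_c = 10850 m/s.
Δv = v_esc − v_c = 3178 m/s = 3.178 km/s.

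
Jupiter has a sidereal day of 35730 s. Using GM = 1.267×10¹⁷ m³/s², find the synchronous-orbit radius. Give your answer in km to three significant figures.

r_sync ≈ 1.60×10⁵ km

A synchronous orbit has period T, so by Kepler's third law a = (μT²/4π²)^(1/3).
μT²/4π² = 1.267×10¹⁷ × (3.573×10⁴)² / 39.48 = 4.097×10²⁴ m³.
a = 1.600×10⁸ m = 1.6002×10⁵ km.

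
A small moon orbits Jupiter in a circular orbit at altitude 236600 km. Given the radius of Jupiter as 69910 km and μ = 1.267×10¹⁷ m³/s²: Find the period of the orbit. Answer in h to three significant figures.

r = 69910 + 236600 = 306510 km = 3.0651×10⁸ m.
Kepler's third law: T = 2π√(r³/μ) = 2π√((3.065×10⁸)³ / 1.267×10¹⁷).
r³/μ = 2.273×10⁸ s², so T = 2π × 1.508×10⁴ = 9.472×10⁴ s.
Converting: 9.472×10⁴ s ÷ 3600 = 26.31 h.

T ≈ 26.3 h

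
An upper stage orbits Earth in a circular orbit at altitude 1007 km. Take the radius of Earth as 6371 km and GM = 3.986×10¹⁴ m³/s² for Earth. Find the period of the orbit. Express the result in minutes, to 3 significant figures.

T ≈ 105 minutes

r = 6371 + 1007 = 7378.0 km = 7.3780×10⁶ m.
Kepler's third law: T = 2π√(r³/μ) = 2π√((7.378×10⁶)³ / 3.986×10¹⁴).
r³/μ = 1.008×10⁶ s², so T = 2π × 1.004×10³ = 6.307×10³ s.
Converting: 6.307×10³ s ÷ 60.00 = 105.1 minutes.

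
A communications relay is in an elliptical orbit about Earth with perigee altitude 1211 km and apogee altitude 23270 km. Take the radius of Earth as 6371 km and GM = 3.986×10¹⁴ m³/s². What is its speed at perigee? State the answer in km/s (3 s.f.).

r_p = 6371 + 1211 = 7582.0 km = 7.5820×10⁶ m.
r_a = 6371 + 23270 = 29641 km = 2.9641×10⁷ m.
Semi-major axis a = (r_p + r_a)/2 = 18612 km = 1.861×10⁷ m.
Vis-viva: v² = μ(2/r − 1/a) = 3.986×10¹⁴ × (2.638×10⁻⁷ − 5.373×10⁻⁸) = 8.373×10⁷ m²/s².
v = 9150 m/s = 9.150 km/s.

v ≈ 9.15 km/s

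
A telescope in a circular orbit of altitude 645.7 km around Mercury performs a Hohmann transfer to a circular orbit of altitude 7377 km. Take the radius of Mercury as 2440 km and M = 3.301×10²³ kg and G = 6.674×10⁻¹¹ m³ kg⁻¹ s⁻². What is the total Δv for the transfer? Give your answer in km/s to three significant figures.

Δv_total ≈ 1.09 km/s

μ = GM = 6.674×10⁻¹¹ × 3.301×10²³ = 2.203×10¹³ m³/s².
r₁ = 2440 + 645.7 = 3085.7 km = 3.0857×10⁶ m.
r₂ = 2440 + 7377 = 9817.0 km = 9.8170×10⁶ m.
Transfer ellipse a_t = (r₁ + r₂)/2 = 6.451×10⁶ m.
At r₁: circular v_c1 = √(μ/r₁) = 2672 m/s; transfer-periherm v_p = √[μ(2/r₁ − 1/a_t)] = 3296 m/s.
Δv₁ = v_p − v_c1 = 624.1 m/s.
At r₂: circular v_c2 = √(μ/r₂) = 1498 m/s; transfer-apoherm v_a = √[μ(2/r₂ − 1/a_t)] = 1036 m/s.
Δv₂ = v_c2 − v_a = 462.0 m/s.
Total Δv = Δv₁ + Δv₂ = 1086 m/s = 1.086 km/s.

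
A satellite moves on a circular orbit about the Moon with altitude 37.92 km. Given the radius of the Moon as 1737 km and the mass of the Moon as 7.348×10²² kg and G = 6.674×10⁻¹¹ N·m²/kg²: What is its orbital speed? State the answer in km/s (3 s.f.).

μ = GM = 6.674×10⁻¹¹ × 7.348×10²² = 4.904×10¹² m³/s².
r = 1737 + 37.92 = 1774.9 km = 1.7749×10⁶ m.
For a circular orbit v = √(μ/r) = √(4.904×10¹² / 1.775×10⁶) = √(2.763×10⁶) = 1662 m/s.
That is 1.662 km/s.

v ≈ 1.66 km/s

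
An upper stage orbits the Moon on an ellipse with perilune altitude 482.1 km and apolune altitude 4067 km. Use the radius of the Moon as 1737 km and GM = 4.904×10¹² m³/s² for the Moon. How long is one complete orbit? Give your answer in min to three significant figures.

T ≈ 380 min

r_p = 1737 + 482.1 = 2219.1 km = 2.2191×10⁶ m.
r_a = 1737 + 4067 = 5804.0 km = 5.8040×10⁶ m.
Semi-major axis a = (r_p + r_a)/2 = (2219.1 + 5804.0)/2 = 4011.6 km = 4.012×10⁶ m.
By Kepler's third law T = 2π√(a³/μ) = 2π × 3.628×10³ = 2.280×10⁴ s.
= 379.9 min.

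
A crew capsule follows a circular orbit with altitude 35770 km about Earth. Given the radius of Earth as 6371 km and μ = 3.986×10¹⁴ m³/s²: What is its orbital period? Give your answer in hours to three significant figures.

r = 6371 + 35770 = 42141 km = 4.2141×10⁷ m.
Kepler's third law: T = 2π√(r³/μ) = 2π√((4.214×10⁷)³ / 3.986×10¹⁴).
r³/μ = 1.877×10⁸ s², so T = 2π × 1.370×10⁴ = 8.609×10⁴ s.
Converting: 8.609×10⁴ s ÷ 3600 = 23.91 hours.

T ≈ 23.9 hours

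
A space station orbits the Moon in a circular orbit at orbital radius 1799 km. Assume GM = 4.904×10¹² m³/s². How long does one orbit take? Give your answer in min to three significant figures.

T ≈ 114 min

r = 1799 km = 1.799×10⁶ m.
Kepler's third law: T = 2π√(r³/μ) = 2π√((1.799×10⁶)³ / 4.904×10¹²).
r³/μ = 1.187×10⁶ s², so T = 2π × 1.090×10³ = 6.846×10³ s.
Converting: 6.846×10³ s ÷ 60.00 = 114.1 min.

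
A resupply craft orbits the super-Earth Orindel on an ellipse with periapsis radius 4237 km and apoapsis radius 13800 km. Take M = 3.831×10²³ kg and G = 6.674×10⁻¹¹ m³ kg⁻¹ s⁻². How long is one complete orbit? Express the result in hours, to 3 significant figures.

μ = GM = 6.674×10⁻¹¹ × 3.831×10²³ = 2.557×10¹³ m³/s².
Semi-major axis a = (r_p + r_a)/2 = (4237.0 + 13800)/2 = 9018.5 km = 9.018×10⁶ m.
By Kepler's third law T = 2π√(a³/μ) = 2π × 5.356×10³ = 3.365×10⁴ s.
= 9.348 hours.

T ≈ 9.35 hours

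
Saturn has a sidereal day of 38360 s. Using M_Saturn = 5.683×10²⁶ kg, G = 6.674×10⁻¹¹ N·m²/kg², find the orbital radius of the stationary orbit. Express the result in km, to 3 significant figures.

μ = GM = 6.674×10⁻¹¹ × 5.683×10²⁶ = 3.793×10¹⁶ m³/s².
A synchronous orbit has period T, so by Kepler's third law a = (μT²/4π²)^(1/3).
μT²/4π² = 3.793×10¹⁶ × (3.836×10⁴)² / 39.48 = 1.414×10²⁴ m³.
a = 1.122×10⁸ m = 1.1223×10⁵ km.

r_sync ≈ 1.12×10⁵ km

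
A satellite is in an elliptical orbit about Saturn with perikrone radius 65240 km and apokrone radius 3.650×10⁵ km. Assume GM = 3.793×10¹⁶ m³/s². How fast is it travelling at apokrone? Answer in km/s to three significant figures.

v ≈ 5.61 km/s

Semi-major axis a = (r_p + r_a)/2 = 2.1512×10⁵ km = 2.151×10⁸ m.
Vis-viva: v² = μ(2/r − 1/a) = 3.793×10¹⁶ × (5.479×10⁻⁹ − 4.649×10⁻⁹) = 3.152×10⁷ m²/s².
v = 5614 m/s = 5.614 km/s.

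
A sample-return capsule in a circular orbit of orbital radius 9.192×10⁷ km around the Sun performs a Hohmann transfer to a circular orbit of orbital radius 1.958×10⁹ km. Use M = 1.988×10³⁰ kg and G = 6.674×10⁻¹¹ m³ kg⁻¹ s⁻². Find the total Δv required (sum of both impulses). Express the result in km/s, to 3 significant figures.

Δv_total ≈ 20.3 km/s

μ = GM = 6.674×10⁻¹¹ × 1.988×10³⁰ = 1.327×10²⁰ m³/s².
r₁ = 9.192×10⁷ km = 9.192×10¹⁰ m.
r₂ = 1.958×10⁹ km = 1.958×10¹² m.
Transfer ellipse a_t = (r₁ + r₂)/2 = 1.025×10¹² m.
At r₁: circular v_c1 = √(μ/r₁) = 37990 m/s; transfer-perihelion v_p = √[μ(2/r₁ − 1/a_t)] = 52510 m/s.
Δv₁ = v_p − v_c1 = 14520 m/s.
At r₂: circular v_c2 = √(μ/r₂) = 8232 m/s; transfer-aphelion v_a = √[μ(2/r₂ − 1/a_t)] = 2465 m/s.
Δv₂ = v_c2 − v_a = 5767 m/s.
Total Δv = Δv₁ + Δv₂ = 20290 m/s = 20.29 km/s.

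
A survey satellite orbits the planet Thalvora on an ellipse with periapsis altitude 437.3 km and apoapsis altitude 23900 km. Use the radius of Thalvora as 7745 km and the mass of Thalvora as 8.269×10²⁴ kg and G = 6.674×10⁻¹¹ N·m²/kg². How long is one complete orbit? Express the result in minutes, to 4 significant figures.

μ = GM = 6.674×10⁻¹¹ × 8.269×10²⁴ = 5.519×10¹⁴ m³/s².
r_p = 7745 + 437.3 = 8182.3 km = 8.1823×10⁶ m.
r_a = 7745 + 23900 = 31645 km = 3.1645×10⁷ m.
Semi-major axis a = (r_p + r_a)/2 = (8182.3 + 31645)/2 = 19914 km = 1.991×10⁷ m.
By Kepler's third law T = 2π√(a³/μ) = 2π × 3.783×10³ = 2.377×10⁴ s.
= 396.1 minutes.

T ≈ 396.1 minutes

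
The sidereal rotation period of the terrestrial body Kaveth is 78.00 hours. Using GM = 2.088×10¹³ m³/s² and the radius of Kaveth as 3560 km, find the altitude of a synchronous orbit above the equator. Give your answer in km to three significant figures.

h_sync ≈ 31100 km

T = 78.00 hours = 2.808×10⁵ s.
A synchronous orbit has period T, so by Kepler's third law a = (μT²/4π²)^(1/3).
μT²/4π² = 2.088×10¹³ × (2.808×10⁵)² / 39.48 = 4.170×10²² m³.
a = 3.468×10⁷ m = 34678 km.
Altitude h = a − R = 34678 − 3560 = 31118 km.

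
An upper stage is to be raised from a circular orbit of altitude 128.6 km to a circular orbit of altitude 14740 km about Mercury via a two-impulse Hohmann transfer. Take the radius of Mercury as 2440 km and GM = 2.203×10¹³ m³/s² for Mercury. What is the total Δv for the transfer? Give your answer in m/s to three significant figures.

r₁ = 2440 + 128.6 = 2568.6 km = 2.5686×10⁶ m.
r₂ = 2440 + 14740 = 17180 km = 1.7180×10⁷ m.
Transfer ellipse a_t = (r₁ + r₂)/2 = 9.874×10⁶ m.
At r₁: circular v_c1 = √(μ/r₁) = 2929 m/s; transfer-periherm v_p = √[μ(2/r₁ − 1/a_t)] = 3863 m/s.
Δv₁ = v_p − v_c1 = 934.3 m/s.
At r₂: circular v_c2 = √(μ/r₂) = 1132 m/s; transfer-apoherm v_a = √[μ(2/r₂ − 1/a_t)] = 577.6 m/s.
Δv₂ = v_c2 − v_a = 554.8 m/s.
Total Δv = Δv₁ + Δv₂ = 1489 m/s.

Δv_total ≈ 1490 m/s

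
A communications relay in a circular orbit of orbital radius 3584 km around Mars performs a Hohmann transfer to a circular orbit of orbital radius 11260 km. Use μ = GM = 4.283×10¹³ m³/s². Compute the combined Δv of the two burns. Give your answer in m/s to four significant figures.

Δv_total ≈ 1396 m/s

r₁ = 3584 km = 3.584×10⁶ m.
r₂ = 11260 km = 1.126×10⁷ m.
Transfer ellipse a_t = (r₁ + r₂)/2 = 7.422×10⁶ m.
At r₁: circular v_c1 = √(μ/r₁) = 3457 m/s; transfer-periapsis v_p = √[μ(2/r₁ − 1/a_t)] = 4258 m/s.
Δv₁ = v_p − v_c1 = 801.0 m/s.
At r₂: circular v_c2 = √(μ/r₂) = 1950 m/s; transfer-apoapsis v_a = √[μ(2/r₂ − 1/a_t)] = 1355 m/s.
Δv₂ = v_c2 − v_a = 595.0 m/s.
Total Δv = Δv₁ + Δv₂ = 1396 m/s.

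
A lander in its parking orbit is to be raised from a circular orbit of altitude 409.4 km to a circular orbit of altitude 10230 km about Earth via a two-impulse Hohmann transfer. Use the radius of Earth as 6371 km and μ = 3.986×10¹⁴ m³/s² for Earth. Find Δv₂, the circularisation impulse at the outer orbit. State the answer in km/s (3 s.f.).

Δv ≈ 1.17 km/s

r₁ = 6371 + 409.4 = 6780.4 km = 6.7804×10⁶ m.
r₂ = 6371 + 10230 = 16601 km = 1.6601×10⁷ m.
Transfer ellipse a_t = (r₁ + r₂)/2 = 1.169×10⁷ m.
At r₁: circular v_c1 = √(μ/r₁) = 7667 m/s; transfer-perigee v_p = √[μ(2/r₁ − 1/a_t)] = 9137 m/s.
At r₂: circular v_c2 = √(μ/r₂) = 4900 m/s; transfer-apogee v_a = √[μ(2/r₂ − 1/a_t)] = 3732 m/s.
Δv₂ = v_c2 − v_a = 1168 m/s.
= 1.168 km/s.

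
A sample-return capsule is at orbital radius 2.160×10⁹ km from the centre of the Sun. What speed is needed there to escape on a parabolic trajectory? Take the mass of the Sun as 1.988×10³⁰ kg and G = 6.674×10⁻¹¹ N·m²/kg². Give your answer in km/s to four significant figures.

μ = GM = 6.674×10⁻¹¹ × 1.988×10³⁰ = 1.327×10²⁰ m³/s².
r = 2.160×10⁹ km = 2.160×10¹² m.
Escape speed v_esc = √(2μ/r) = √(2 × 1.327×10²⁰ / 2.160×10¹²) = √(1.229×10⁸) = 11080 m/s.
= 11.08 km/s.

v_esc ≈ 11.08 km/s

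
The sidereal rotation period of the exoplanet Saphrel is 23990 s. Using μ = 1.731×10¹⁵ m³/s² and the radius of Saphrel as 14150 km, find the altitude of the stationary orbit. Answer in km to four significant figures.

h_sync ≈ 15180 km

A synchronous orbit has period T, so by Kepler's third law a = (μT²/4π²)^(1/3).
μT²/4π² = 1.731×10¹⁵ × (2.399×10⁴)² / 39.48 = 2.523×10²² m³.
a = 2.933×10⁷ m = 29331 km.
Altitude h = a − R = 29331 − 14150 = 15181 km.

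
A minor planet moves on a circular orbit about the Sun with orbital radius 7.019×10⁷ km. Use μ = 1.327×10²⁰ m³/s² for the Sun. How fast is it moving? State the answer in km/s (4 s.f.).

r = 7.019×10⁷ km = 7.019×10¹⁰ m.
For a circular orbit v = √(μ/r) = √(1.327×10²⁰ / 7.019×10¹⁰) = √(1.891×10⁹) = 43480 m/s.
That is 43.48 km/s.

v ≈ 43.48 km/s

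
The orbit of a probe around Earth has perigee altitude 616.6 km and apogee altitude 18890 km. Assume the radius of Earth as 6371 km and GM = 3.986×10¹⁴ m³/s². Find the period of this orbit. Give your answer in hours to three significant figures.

r_p = 6371 + 616.6 = 6987.6 km = 6.9876×10⁶ m.
r_a = 6371 + 18890 = 25261 km = 2.5261×10⁷ m.
Semi-major axis a = (r_p + r_a)/2 = (6987.6 + 25261)/2 = 16124 km = 1.612×10⁷ m.
By Kepler's third law T = 2π√(a³/μ) = 2π × 3.243×10³ = 2.038×10⁴ s.
= 5.660 hours.

T ≈ 5.66 hours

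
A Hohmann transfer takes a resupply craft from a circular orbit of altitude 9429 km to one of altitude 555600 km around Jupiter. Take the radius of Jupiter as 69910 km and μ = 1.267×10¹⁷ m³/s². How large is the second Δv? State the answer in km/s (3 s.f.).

r₁ = 69910 + 9429 = 79339 km = 7.9339×10⁷ m.
r₂ = 69910 + 555600 = 625510 km = 6.2551×10⁸ m.
Transfer ellipse a_t = (r₁ + r₂)/2 = 3.524×10⁸ m.
At r₁: circular v_c1 = √(μ/r₁) = 39960 m/s; transfer-perijove v_p = √[μ(2/r₁ − 1/a_t)] = 53240 m/s.
At r₂: circular v_c2 = √(μ/r₂) = 14230 m/s; transfer-apojove v_a = √[μ(2/r₂ − 1/a_t)] = 6753 m/s.
Δv₂ = v_c2 − v_a = 7479 m/s.
= 7.479 km/s.

Δv ≈ 7.48 km/s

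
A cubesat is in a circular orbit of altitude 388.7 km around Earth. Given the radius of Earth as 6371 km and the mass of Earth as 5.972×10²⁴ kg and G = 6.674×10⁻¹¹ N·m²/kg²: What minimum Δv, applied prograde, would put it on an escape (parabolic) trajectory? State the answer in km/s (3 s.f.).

μ = GM = 6.674×10⁻¹¹ × 5.972×10²⁴ = 3.986×10¹⁴ m³/s².
r = 6371 + 388.7 = 6759.7 km = 6.7597×10⁶ m.
Circular speed v_c = √(μ/r) = 7679 m/s.
Escape speed v_esc = √(2μ/r) = √2 × v_c = 10860 m/s.
Δv = v_esc − v_c = 3181 m/s = 3.181 km/s.

Δv ≈ 3.18 km/s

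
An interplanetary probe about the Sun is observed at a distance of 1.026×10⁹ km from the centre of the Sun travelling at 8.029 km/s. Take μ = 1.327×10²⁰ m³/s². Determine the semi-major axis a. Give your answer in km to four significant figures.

r = 1.026×10¹² m.
Vis-viva rearranged: 1/a = 2/r − v²/μ = 1.949×10⁻¹² − 4.858×10⁻¹³ = 1.464×10⁻¹² m⁻¹.
a = 6.833×10¹¹ m = 6.8328×10⁸ km.

a ≈ 6.833×10⁸ km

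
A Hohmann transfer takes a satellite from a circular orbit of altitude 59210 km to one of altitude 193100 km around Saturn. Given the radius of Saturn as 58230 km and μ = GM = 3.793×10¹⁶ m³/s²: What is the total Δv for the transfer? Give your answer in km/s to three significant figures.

r₁ = 58230 + 59210 = 117440 km = 1.1744×10⁸ m.
r₂ = 58230 + 193100 = 251330 km = 2.5133×10⁸ m.
Transfer ellipse a_t = (r₁ + r₂)/2 = 1.844×10⁸ m.
At r₁: circular v_c1 = √(μ/r₁) = 17970 m/s; transfer-perikrone v_p = √[μ(2/r₁ − 1/a_t)] = 20980 m/s.
Δv₁ = v_p − v_c1 = 3010 m/s.
At r₂: circular v_c2 = √(μ/r₂) = 12280 m/s; transfer-apokrone v_a = √[μ(2/r₂ − 1/a_t)] = 9804 m/s.
Δv₂ = v_c2 − v_a = 2481 m/s.
Total Δv = Δv₁ + Δv₂ = 5491 m/s = 5.491 km/s.

Δv_total ≈ 5.49 km/s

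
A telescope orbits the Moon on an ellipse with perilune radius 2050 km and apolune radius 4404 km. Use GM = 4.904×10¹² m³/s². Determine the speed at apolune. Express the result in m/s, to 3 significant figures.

v ≈ 841 m/s

Semi-major axis a = (r_p + r_a)/2 = 3227.0 km = 3.227×10⁶ m.
Vis-viva: v² = μ(2/r − 1/a) = 4.904×10¹² × (4.541×10⁻⁷ − 3.099×10⁻⁷) = 7.074×10⁵ m²/s².
v = 841.1 m/s.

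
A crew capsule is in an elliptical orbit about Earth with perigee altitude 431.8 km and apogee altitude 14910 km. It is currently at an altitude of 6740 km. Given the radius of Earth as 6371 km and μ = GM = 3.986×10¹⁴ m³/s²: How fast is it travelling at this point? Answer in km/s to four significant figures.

v ≈ 5.694 km/s

r_p = 6371 + 431.8 = 6802.8 km = 6.8028×10⁶ m.
r_a = 6371 + 14910 = 21281 km = 2.1281×10⁷ m.
r = 6371 + 6740 = 13111 km = 1.311×10⁷ m.
Semi-major axis a = (r_p + r_a)/2 = 14042 km = 1.404×10⁷ m.
Vis-viva: v² = μ(2/r − 1/a) = 3.986×10¹⁴ × (1.525×10⁻⁷ − 7.122×10⁻⁸) = 3.242×10⁷ m²/s².
v = 5694 m/s = 5.694 km/s.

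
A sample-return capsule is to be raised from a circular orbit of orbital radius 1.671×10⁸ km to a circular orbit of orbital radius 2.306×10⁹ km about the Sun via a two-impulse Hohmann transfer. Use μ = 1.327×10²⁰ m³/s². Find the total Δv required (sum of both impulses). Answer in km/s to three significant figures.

r₁ = 1.671×10⁸ km = 1.671×10¹¹ m.
r₂ = 2.306×10⁹ km = 2.306×10¹² m.
Transfer ellipse a_t = (r₁ + r₂)/2 = 1.237×10¹² m.
At r₁: circular v_c1 = √(μ/r₁) = 28180 m/s; transfer-perihelion v_p = √[μ(2/r₁ − 1/a_t)] = 38480 m/s.
Δv₁ = v_p − v_c1 = 10300 m/s.
At r₂: circular v_c2 = √(μ/r₂) = 7586 m/s; transfer-aphelion v_a = √[μ(2/r₂ − 1/a_t)] = 2789 m/s.
Δv₂ = v_c2 − v_a = 4797 m/s.
Total Δv = Δv₁ + Δv₂ = 15100 m/s = 15.10 km/s.

Δv_total ≈ 15.1 km/s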